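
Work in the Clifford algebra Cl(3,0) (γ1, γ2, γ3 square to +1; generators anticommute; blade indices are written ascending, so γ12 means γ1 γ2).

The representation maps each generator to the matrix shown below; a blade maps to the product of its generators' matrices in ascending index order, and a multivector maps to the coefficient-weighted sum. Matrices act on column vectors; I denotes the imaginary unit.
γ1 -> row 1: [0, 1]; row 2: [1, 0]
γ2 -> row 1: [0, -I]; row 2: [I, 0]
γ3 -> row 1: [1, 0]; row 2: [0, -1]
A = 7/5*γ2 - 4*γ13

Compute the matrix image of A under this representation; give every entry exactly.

Bivector images (products of the table entries): rho(γ13) = rho(γ1)rho(γ3) = row 1: [0, -1]; row 2: [1, 0].
M = (7/5)*rho(γ2) + (-4)*rho(γ13), summed entrywise:
Answer: row 1: [0, 4 - 7*I/5]; row 2: [-4 + 7*I/5, 0]


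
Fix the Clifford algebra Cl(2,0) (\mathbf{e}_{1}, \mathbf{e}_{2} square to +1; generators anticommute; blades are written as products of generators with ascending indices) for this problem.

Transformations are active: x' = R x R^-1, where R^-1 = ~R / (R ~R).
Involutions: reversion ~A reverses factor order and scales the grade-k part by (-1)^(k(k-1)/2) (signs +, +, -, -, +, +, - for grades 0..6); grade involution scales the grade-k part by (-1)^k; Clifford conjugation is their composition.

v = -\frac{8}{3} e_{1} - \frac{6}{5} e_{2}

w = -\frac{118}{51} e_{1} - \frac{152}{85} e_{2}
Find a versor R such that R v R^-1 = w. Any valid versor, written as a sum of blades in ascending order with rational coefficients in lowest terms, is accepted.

Why this works: both vectors square to \frac{1924}{225}, so q(v) = q(w) and R = v + w = -\frac{254}{51} e_{1} - \frac{254}{85} e_{2} carries v to w — its own direction survives, the complement (v - w)/2 flips.
Answer: -\frac{254}{51} e_{1} - \frac{254}{85} e_{2}


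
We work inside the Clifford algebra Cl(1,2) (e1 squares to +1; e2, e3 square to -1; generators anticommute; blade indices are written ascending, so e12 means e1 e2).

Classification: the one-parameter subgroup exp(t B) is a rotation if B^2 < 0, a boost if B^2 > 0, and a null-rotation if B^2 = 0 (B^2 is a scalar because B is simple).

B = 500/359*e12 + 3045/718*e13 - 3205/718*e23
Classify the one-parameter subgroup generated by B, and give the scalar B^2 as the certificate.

B^2 term by term: the squares give (500/359)^2*(e12)^2 + (3045/718)^2*(e13)^2 + (-3205/718)^2*(e23)^2 = 250000/128881*(+1) + 9272025/515524*(+1) + 10272025/515524*(-1) = 0 (each basis 2-blade squares to minus the product of its generators' squares); cross terms between blades sharing an index anticommute and cancel. So B^2 = 0.
Answer: null-rotation, certificate B^2 = 0. The invariant at work: B^2 = 0 is unchanged by conjugation, hence its sign classifies the subgroup whatever basis B is written in.


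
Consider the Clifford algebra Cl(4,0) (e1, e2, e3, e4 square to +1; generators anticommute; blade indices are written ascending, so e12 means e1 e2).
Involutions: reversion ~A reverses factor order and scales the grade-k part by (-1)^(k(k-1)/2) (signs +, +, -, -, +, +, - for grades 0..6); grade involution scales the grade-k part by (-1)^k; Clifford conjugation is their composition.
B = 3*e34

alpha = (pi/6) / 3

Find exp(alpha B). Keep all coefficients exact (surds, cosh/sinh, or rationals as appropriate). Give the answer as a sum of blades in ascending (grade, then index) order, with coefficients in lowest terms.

B^2 = (3)^2*(e34)^2 = 9*(-1) = -9 (a basis 2-blade squares to minus the product of its generators' squares).
B^2 = -9 — the series telescopes trigonometrically here: l = 3, alpha*l = pi/6, so exp(alpha B) = cos(pi/6) + (sin(pi/6)/3)*B = sqrt(3)/2 + (1/6)*B.
Answer: sqrt(3)/2 + 1/2*e34


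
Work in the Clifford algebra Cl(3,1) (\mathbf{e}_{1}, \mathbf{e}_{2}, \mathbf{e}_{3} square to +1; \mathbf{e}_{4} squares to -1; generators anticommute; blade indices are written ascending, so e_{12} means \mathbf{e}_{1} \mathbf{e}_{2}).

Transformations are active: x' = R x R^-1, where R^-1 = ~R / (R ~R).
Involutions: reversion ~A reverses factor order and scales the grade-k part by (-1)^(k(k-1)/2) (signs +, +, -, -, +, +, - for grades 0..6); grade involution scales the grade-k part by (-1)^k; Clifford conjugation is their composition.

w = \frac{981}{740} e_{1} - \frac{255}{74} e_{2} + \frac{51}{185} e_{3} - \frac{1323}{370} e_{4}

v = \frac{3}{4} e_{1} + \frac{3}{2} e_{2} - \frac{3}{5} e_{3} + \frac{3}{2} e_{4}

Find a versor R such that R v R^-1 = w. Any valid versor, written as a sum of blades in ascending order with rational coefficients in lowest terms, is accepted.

The midline construction: v and w both square to \frac{369}{400}, so reflecting in their sum \frac{384}{185} e_{1} - \frac{72}{37} e_{2} - \frac{12}{37} e_{3} - \frac{384}{185} e_{4} exchanges them.
Answer: \frac{384}{185} e_{1} - \frac{72}{37} e_{2} - \frac{12}{37} e_{3} - \frac{384}{185} e_{4}


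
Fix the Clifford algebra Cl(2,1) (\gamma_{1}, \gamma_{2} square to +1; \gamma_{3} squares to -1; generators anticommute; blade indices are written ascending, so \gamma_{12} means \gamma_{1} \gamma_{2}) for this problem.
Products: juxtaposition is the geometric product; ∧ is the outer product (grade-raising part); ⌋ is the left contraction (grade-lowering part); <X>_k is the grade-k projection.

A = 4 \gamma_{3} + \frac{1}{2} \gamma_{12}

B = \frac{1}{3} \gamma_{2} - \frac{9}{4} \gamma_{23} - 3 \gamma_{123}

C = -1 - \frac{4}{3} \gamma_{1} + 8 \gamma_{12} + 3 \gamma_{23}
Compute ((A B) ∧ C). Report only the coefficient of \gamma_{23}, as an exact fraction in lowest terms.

step 1: \frac{1}{6} \gamma_{1} - 9 \gamma_{2} + \frac{3}{2} \gamma_{3} + 12 \gamma_{12} - \frac{9}{8} \gamma_{13} - \frac{4}{3} \gamma_{23}
step 2: -\frac{1}{6} \gamma_{1} + 9 \gamma_{2} - \frac{3}{2} \gamma_{3} - 24 \gamma_{12} + \frac{25}{8} \gamma_{13} + \frac{4}{3} \gamma_{23} + \frac{257}{18} \gamma_{123}
Answer: \frac{4}{3}


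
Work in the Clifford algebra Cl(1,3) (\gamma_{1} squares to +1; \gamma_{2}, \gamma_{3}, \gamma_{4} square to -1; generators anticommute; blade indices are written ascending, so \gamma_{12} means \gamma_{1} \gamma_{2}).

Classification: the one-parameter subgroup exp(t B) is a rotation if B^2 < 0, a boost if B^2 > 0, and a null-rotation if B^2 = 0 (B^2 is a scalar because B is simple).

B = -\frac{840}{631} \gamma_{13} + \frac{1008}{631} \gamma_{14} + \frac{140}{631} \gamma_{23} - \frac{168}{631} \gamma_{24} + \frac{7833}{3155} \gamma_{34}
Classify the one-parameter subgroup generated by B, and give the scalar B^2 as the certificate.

B^2 term by term: the squares give (-\frac{840}{631})^2*(\gamma_{13})^2 + (\frac{1008}{631})^2*(\gamma_{14})^2 + (\frac{140}{631})^2*(\gamma_{23})^2 + (-\frac{168}{631})^2*(\gamma_{24})^2 + (\frac{7833}{3155})^2*(\gamma_{34})^2 = \frac{705600}{398161}*(+1) + \frac{1016064}{398161}*(+1) + \frac{19600}{398161}*(-1) + \frac{28224}{398161}*(-1) + \frac{61355889}{9954025}*(-1) = -\frac{49}{25} (each basis 2-blade squares to minus the product of its generators' squares); cross terms between blades sharing an index anticommute and cancel; the commuting (index-disjoint) pairs give grade-4 terms 2*c*c'*(blade product), which cancel blade by blade — \gamma_{1234}: -\frac{282240}{398161} + \frac{282240}{398161} = 0 — confirming B is simple. So B^2 = -\frac{49}{25}.
Answer: rotation, certificate B^2 = -\frac{49}{25}. Certificate logic: -\frac{49}{25} is a conjugation-invariant scalar, so its sign fixes rotation versus boost versus null-rotation outright.


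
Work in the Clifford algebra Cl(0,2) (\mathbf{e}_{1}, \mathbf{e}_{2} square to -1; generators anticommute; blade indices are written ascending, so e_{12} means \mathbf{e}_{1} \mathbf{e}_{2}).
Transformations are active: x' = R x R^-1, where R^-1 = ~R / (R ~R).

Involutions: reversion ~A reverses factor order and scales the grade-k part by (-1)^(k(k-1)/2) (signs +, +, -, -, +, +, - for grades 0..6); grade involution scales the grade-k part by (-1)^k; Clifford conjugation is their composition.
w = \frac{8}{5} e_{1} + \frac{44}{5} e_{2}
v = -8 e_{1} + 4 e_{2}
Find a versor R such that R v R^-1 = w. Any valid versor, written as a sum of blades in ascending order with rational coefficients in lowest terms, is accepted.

Sketch: the shared square -80 makes R = v + w = -\frac{32}{5} e_{1} + \frac{64}{5} e_{2} the natural versor; its sandwich fixes that direction, negates (v - w)/2, and sends v to w.
Answer: -\frac{32}{5} e_{1} + \frac{64}{5} e_{2}


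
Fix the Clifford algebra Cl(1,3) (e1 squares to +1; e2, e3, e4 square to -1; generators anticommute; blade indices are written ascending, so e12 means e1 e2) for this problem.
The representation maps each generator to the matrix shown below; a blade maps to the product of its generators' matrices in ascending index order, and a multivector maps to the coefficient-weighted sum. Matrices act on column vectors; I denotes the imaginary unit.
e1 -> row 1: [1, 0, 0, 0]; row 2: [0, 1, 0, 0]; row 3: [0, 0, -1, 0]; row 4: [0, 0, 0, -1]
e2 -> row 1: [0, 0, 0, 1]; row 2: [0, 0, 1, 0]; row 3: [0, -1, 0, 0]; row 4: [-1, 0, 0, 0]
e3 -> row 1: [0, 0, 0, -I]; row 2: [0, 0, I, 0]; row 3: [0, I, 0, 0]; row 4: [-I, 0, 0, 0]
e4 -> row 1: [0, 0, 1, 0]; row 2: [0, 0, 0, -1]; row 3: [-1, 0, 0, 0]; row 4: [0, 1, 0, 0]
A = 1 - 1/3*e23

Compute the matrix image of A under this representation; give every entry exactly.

Bivector images (products of the table entries): rho(e23) = rho(e2)rho(e3) = row 1: [-I, 0, 0, 0]; row 2: [0, I, 0, 0]; row 3: [0, 0, -I, 0]; row 4: [0, 0, 0, I].
M = (1)*1 + (-1/3)*rho(e23), summed entrywise (1 is the identity matrix):
Answer: row 1: [1 + I/3, 0, 0, 0]; row 2: [0, 1 - I/3, 0, 0]; row 3: [0, 0, 1 + I/3, 0]; row 4: [0, 0, 0, 1 - I/3]


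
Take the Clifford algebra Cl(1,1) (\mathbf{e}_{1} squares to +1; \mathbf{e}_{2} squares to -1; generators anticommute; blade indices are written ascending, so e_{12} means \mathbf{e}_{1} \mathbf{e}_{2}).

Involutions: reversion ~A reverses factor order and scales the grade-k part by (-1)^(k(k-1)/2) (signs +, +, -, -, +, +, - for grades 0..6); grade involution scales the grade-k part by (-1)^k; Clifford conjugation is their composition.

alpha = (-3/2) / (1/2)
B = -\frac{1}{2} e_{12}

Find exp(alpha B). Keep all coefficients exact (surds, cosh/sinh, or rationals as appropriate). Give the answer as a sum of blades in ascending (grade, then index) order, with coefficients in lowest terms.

B^2 = (-\frac{1}{2})^2*(e_{12})^2 = \frac{1}{4}*(+1) = \frac{1}{4} (a basis 2-blade squares to minus the product of its generators' squares).
B^2 = \frac{1}{4} — B^2 > 0, so the exponential closes hyperbolically: l = \frac{1}{2}, alpha*l = - \frac{3}{2}, so exp(alpha B) = cosh(- \frac{3}{2}) + (sinh(- \frac{3}{2})/(\frac{1}{2}))*B = \cosh{\left(\frac{3}{2} \right)} + (- 2 \sinh{\left(\frac{3}{2} \right)})*B.
Answer: \cosh{\left(\frac{3}{2} \right)} + \sinh{\left(\frac{3}{2} \right)} e_{12}


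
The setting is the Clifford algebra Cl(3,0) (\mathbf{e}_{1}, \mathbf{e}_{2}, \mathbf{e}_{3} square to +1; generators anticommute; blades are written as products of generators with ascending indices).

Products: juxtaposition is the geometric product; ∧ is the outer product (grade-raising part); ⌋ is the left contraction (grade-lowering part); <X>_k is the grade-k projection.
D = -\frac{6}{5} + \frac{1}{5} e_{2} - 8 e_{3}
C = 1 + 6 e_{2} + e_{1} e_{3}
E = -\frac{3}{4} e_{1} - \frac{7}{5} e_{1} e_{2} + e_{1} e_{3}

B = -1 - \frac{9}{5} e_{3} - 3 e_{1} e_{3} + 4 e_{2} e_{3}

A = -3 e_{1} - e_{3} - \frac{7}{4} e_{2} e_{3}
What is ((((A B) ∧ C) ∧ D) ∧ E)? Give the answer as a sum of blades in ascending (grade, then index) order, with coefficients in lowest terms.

step 1: \frac{44}{5} + \frac{143}{20} e_{2} + 10 e_{3} + \frac{21}{4} e_{1} e_{2} + \frac{27}{5} e_{1} e_{3} + \frac{7}{4} e_{2} e_{3} - 12 e_{1} e_{2} e_{3}
step 2: \frac{44}{5} + \frac{1199}{20} e_{2} + 10 e_{3} + \frac{21}{4} e_{1} e_{2} + \frac{71}{5} e_{1} e_{3} - \frac{233}{4} e_{2} e_{3} - \frac{1031}{20} e_{1} e_{2} e_{3}
step 3: -\frac{264}{25} - \frac{3509}{50} e_{2} - \frac{412}{5} e_{3} - \frac{63}{10} e_{1} e_{2} - \frac{426}{25} e_{1} e_{3} - \frac{4117}{10} e_{2} e_{3} + \frac{851}{50} e_{1} e_{2} e_{3}
step 4: \frac{198}{25} e_{1} - \frac{37851}{1000} e_{1} e_{2} - \frac{1809}{25} e_{1} e_{3} + \frac{98863}{200} e_{1} e_{2} e_{3}
Answer: \frac{198}{25} e_{1} - \frac{37851}{1000} e_{1} e_{2} - \frac{1809}{25} e_{1} e_{3} + \frac{98863}{200} e_{1} e_{2} e_{3}


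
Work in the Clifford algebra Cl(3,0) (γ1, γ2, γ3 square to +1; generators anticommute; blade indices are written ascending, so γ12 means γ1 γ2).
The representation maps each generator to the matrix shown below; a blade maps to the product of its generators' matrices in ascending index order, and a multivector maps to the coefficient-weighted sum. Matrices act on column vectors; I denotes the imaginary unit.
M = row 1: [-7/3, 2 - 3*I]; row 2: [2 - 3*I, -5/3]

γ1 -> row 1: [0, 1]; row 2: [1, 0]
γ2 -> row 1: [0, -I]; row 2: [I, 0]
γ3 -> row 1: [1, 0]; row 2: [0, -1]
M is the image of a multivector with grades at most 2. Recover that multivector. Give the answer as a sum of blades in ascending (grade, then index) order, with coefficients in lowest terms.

Method: 1, rho(γ1), rho(γ2), rho(γ3) form a trace-orthogonal basis of the 2x2 complex matrices (tr(X Y) = 2 if X = Y, else 0), so M = m0*1 + m1*rho(γ1) + m2*rho(γ2) + m3*rho(γ3) with m0 = tr(M)/2 = -2, m1 = tr(M rho(γ1))/2 = 2 - 3*I, m2 = tr(M rho(γ2))/2 = 0, m3 = tr(M rho(γ3))/2 = -1/3.
Multiplying table entries, the bivector images are rho(γ12) = I*rho(γ3), rho(γ13) = -I*rho(γ2), rho(γ23) = I*rho(γ1); with real blade coefficients the real parts of m0..m3 are the coefficients of 1, γ1, γ2, γ3 and the imaginary parts give the bivectors (γ23: Im m1, γ13: -Im m2, γ12: Im m3).
Answer: -2 + 2*γ1 - 1/3*γ3 - 3*γ23


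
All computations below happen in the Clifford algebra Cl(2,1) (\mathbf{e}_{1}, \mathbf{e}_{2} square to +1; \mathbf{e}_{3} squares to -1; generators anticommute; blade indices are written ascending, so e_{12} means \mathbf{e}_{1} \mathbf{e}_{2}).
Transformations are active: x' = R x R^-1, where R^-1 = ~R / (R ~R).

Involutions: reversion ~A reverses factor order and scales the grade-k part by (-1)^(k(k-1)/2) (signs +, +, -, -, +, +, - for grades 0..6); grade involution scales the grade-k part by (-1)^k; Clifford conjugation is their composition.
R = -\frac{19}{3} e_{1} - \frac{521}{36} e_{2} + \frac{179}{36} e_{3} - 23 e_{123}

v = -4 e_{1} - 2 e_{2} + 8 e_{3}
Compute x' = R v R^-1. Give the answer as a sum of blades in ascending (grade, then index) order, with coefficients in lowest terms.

~R = -\frac{19}{3} e_{1} - \frac{521}{36} e_{2} + \frac{179}{36} e_{3} + 23 e_{123}, and R ~R = -\frac{1825}{6}, so R^-1 = ~R / (-\frac{1825}{6}).
R v = \frac{29}{2} + \frac{1249}{9} e_{12} - \frac{691}{9} e_{13} - \frac{83}{6} e_{23}
Answer: \frac{2444}{365} e_{1} - \frac{6009}{730} e_{2} + \frac{1827}{146} e_{3}


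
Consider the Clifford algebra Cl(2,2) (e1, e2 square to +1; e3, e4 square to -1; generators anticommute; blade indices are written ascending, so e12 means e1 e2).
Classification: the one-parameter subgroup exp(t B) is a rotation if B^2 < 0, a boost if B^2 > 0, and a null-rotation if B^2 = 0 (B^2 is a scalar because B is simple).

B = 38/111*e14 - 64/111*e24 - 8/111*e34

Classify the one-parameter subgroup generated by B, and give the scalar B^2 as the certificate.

B^2 term by term: the squares give (38/111)^2*(e14)^2 + (-64/111)^2*(e24)^2 + (-8/111)^2*(e34)^2 = 1444/12321*(+1) + 4096/12321*(+1) + 64/12321*(-1) = 4/9 (each basis 2-blade squares to minus the product of its generators' squares); cross terms between blades sharing an index anticommute and cancel. So B^2 = 4/9.
Answer: boost, certificate B^2 = 4/9. Key observation: B^2 = 4/9 is a conjugation invariant, so its sign decides the class regardless of the surface form of B.


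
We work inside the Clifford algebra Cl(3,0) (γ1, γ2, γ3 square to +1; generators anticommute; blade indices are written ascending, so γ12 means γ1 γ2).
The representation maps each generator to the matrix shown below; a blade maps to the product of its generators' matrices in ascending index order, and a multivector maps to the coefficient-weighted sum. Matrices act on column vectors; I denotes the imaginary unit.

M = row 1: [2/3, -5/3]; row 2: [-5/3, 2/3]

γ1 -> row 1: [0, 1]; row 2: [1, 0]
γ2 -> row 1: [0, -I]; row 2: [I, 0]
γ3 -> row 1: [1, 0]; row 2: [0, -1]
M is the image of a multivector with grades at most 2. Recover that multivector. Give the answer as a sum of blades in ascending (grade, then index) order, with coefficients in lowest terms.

Method: 1, rho(γ1), rho(γ2), rho(γ3) form a trace-orthogonal basis of the 2x2 complex matrices (tr(X Y) = 2 if X = Y, else 0), so M = m0*1 + m1*rho(γ1) + m2*rho(γ2) + m3*rho(γ3) with m0 = tr(M)/2 = 2/3, m1 = tr(M rho(γ1))/2 = -5/3, m2 = tr(M rho(γ2))/2 = 0, m3 = tr(M rho(γ3))/2 = 0.
Multiplying table entries, the bivector images are rho(γ12) = I*rho(γ3), rho(γ13) = -I*rho(γ2), rho(γ23) = I*rho(γ1); with real blade coefficients the real parts of m0..m3 are the coefficients of 1, γ1, γ2, γ3 and the imaginary parts give the bivectors (γ23: Im m1, γ13: -Im m2, γ12: Im m3).
Answer: 2/3 - 5/3*γ1


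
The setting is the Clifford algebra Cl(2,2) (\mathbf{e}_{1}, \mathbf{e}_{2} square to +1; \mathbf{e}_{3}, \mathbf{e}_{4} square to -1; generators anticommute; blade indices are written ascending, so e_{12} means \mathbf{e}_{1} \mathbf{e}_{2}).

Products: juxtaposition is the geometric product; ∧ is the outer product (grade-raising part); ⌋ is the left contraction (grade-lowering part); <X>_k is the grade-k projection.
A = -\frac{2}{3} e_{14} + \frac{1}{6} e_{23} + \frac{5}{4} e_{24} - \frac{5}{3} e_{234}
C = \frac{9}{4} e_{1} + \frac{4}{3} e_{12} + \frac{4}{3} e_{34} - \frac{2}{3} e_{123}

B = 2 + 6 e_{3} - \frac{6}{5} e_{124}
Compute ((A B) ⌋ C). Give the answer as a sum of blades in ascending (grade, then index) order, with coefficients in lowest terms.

step 1: -\frac{3}{2} e_{1} - \frac{9}{5} e_{2} + 2 e_{13} - \frac{4}{3} e_{14} + \frac{1}{3} e_{23} - \frac{15}{2} e_{24} + \frac{21}{5} e_{134} - \frac{65}{6} e_{234}
step 2: -\frac{27}{8} + \frac{98}{45} e_{1} - \frac{2}{3} e_{2} - \frac{6}{5} e_{13} + e_{23}
Answer: -\frac{27}{8} + \frac{98}{45} e_{1} - \frac{2}{3} e_{2} - \frac{6}{5} e_{13} + e_{23}


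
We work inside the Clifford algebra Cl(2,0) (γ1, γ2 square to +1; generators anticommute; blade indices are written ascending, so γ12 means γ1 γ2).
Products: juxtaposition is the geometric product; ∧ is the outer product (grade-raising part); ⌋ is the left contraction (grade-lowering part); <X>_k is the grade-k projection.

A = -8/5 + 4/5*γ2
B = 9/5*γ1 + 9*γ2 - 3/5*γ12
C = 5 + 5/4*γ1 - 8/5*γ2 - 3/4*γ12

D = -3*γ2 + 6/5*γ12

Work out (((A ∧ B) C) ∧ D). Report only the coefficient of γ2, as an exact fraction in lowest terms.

step 1: -72/25*γ1 - 72/5*γ2 - 12/25*γ12
step 2: 477/25 - 3054/125*γ1 - 1731/25*γ2 + 2526/125*γ12
step 3: -1431/25*γ2 + 12024/125*γ12
Answer: -1431/25


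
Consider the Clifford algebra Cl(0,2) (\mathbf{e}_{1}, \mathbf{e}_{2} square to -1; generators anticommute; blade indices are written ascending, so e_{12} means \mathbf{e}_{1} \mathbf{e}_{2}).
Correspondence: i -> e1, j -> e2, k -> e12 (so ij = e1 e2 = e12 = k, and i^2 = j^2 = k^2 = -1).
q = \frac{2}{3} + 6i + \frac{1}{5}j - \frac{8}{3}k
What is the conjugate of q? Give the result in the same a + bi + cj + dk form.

In blades: q = \frac{2}{3} + 6 e_{1} + \frac{1}{5} e_{2} - \frac{8}{3} e_{12}.
Conjugation here is Clifford conjugation: the scalar is fixed and the grade-1 and grade-2 blades all flip sign, giving \frac{2}{3} - 6 e_{1} - \frac{1}{5} e_{2} + \frac{8}{3} e_{12}; translating back:
Answer: \frac{2}{3} - 6i - \frac{1}{5}j + \frac{8}{3}k


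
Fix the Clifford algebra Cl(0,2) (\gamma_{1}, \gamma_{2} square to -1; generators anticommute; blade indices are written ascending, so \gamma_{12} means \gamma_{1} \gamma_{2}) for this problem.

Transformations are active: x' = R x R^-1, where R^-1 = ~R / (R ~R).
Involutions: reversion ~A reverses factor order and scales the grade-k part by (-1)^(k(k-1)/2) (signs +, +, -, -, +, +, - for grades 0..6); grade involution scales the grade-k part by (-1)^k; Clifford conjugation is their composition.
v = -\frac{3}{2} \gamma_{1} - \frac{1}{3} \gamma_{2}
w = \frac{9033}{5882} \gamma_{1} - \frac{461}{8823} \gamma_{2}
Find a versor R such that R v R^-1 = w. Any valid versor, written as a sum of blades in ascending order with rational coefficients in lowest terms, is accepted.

Here q(v) = q(w) = -\frac{85}{36}; the classical choice R = v + w = \frac{105}{2941} \gamma_{1} - \frac{1134}{2941} \gamma_{2} then realises v -> w under the sandwich.
Answer: \frac{105}{2941} \gamma_{1} - \frac{1134}{2941} \gamma_{2}


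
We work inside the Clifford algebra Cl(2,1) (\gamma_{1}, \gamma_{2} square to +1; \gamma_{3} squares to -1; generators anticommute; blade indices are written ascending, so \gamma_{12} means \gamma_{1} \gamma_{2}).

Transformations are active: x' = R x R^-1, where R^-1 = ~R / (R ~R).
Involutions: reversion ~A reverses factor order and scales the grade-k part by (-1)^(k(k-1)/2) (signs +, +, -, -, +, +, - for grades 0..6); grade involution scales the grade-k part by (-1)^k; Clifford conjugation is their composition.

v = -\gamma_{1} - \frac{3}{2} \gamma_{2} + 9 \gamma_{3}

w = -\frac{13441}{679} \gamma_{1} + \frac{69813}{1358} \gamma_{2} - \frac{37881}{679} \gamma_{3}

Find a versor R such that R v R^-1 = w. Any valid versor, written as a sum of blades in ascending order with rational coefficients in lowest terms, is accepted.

Here q(v) = q(w) = -\frac{311}{4}; the classical choice R = v + w = -\frac{14120}{679} \gamma_{1} + \frac{33888}{679} \gamma_{2} - \frac{31770}{679} \gamma_{3} then realises v -> w under the sandwich.
Answer: -\frac{14120}{679} \gamma_{1} + \frac{33888}{679} \gamma_{2} - \frac{31770}{679} \gamma_{3}


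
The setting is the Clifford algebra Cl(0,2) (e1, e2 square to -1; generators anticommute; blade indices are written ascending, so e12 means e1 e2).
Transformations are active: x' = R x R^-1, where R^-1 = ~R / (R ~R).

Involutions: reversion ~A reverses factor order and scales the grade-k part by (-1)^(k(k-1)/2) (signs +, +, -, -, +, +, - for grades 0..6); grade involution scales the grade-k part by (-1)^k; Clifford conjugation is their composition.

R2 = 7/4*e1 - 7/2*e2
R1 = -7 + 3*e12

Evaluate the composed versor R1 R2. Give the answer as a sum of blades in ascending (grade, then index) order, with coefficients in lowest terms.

Distribute over the terms of R1 (each basis-blade product reordered to ascending indices, repeated generators contracted through their squares):
(-7) R2 = -49/4*e1 + 49/2*e2
(3*e12) R2 = 21/2*e1 + 21/4*e2
Summing the partial products and collecting blades:
Answer: -7/4*e1 + 119/4*e2


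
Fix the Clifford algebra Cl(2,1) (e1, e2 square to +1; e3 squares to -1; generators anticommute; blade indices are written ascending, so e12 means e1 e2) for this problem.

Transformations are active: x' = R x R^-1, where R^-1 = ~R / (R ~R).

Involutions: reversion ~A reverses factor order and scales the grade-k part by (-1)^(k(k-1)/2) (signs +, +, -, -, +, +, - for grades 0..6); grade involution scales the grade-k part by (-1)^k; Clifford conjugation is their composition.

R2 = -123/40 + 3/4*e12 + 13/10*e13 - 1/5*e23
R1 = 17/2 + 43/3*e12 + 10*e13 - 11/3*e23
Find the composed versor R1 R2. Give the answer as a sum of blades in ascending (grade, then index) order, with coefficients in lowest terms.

Distribute over the terms of R1 (each basis-blade product reordered to ascending indices, repeated generators contracted through their squares):
(17/2) R2 = -2091/80 + 51/8*e12 + 221/20*e13 - 17/10*e23
(43/3*e12) R2 = -43/4 - 1763/40*e12 - 43/15*e13 - 559/30*e23
(10*e13) R2 = 13 - 2*e12 - 123/4*e13 + 15/2*e23
(-11/3*e23) R2 = 11/15 + 143/30*e12 + 11/4*e13 + 451/40*e23
Summing the partial products and collecting blades:
Answer: -5557/240 - 524/15*e12 - 1189/60*e13 - 187/120*e23


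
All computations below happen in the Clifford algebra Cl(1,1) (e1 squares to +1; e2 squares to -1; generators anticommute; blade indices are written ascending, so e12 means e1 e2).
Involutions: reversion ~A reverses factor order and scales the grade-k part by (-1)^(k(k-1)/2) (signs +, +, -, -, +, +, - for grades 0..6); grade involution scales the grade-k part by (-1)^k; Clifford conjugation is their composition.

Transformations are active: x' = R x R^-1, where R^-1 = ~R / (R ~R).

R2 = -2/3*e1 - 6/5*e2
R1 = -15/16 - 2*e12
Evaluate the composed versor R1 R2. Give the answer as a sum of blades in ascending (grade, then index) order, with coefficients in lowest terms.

Distribute over the terms of R1 (each basis-blade product reordered to ascending indices, repeated generators contracted through their squares):
(-15/16) R2 = 5/8*e1 + 9/8*e2
(-2*e12) R2 = -12/5*e1 - 4/3*e2
Summing the partial products and collecting blades:
Answer: -71/40*e1 - 5/24*e2


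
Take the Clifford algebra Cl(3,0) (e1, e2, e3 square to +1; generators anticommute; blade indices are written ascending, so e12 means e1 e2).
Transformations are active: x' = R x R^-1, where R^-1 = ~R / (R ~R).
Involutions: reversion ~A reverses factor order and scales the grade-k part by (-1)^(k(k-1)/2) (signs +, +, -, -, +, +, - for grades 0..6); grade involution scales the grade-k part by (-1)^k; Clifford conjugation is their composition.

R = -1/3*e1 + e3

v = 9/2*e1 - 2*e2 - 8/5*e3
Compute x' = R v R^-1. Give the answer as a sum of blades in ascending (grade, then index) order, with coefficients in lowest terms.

~R = -1/3*e1 + e3, and R ~R = 10/9, so R^-1 = ~R / (10/9).
R v = -31/10 + 2/3*e12 - 119/30*e13 + 2*e23
Answer: -66/25*e1 + 2*e2 - 199/50*e3


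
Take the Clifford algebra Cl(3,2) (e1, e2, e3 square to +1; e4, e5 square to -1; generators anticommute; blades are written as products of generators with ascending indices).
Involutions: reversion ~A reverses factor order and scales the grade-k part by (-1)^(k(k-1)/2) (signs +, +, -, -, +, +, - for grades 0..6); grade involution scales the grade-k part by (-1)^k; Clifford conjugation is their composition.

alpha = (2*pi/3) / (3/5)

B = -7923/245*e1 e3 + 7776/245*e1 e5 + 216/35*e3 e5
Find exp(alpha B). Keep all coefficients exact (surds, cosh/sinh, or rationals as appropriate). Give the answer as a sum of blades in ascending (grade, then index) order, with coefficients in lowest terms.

B^2 term by term: the squares give (-7923/245)^2*(e1 e3)^2 + (7776/245)^2*(e1 e5)^2 + (216/35)^2*(e3 e5)^2 = 62773929/60025*(-1) + 60466176/60025*(+1) + 46656/1225*(+1) = -9/25 (each basis 2-blade squares to minus the product of its generators' squares); cross terms between blades sharing an index anticommute and cancel. So B^2 = -9/25.
B^2 = -9/25 — the negative square puts this in the circular regime; l = 3/5, alpha*l = 2*pi/3, so exp(alpha B) = cos(2*pi/3) + (sin(2*pi/3)/(3/5))*B = -1/2 + (5*sqrt(3)/6)*B.
Answer: -1/2 - 2641*sqrt(3)/98*e1 e3 + 1296*sqrt(3)/49*e1 e5 + 36*sqrt(3)/7*e3 e5


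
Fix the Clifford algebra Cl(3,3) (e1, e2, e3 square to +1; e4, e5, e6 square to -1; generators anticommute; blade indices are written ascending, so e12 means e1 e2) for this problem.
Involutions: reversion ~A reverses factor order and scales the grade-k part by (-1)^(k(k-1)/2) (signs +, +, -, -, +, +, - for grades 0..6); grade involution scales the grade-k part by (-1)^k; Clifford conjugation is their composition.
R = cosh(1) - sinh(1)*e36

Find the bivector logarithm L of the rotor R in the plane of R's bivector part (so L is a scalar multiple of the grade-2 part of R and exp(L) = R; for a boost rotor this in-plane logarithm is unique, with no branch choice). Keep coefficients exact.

The scalar part of R is cosh(1), which fixes the rapidity magnitude through cosh (cosh is even, so it cannot fix the sign — the bivector part carries that); dividing the bivector part by sinh of the rapidity gives the plane, and L = rapidity * plane, where the joint sign ambiguity of (rapidity, plane) cancels in the product.
Concretely: cosh(rapidity) = cosh(1) gives rapidity = ±1, and since rapidity/sinh(rapidity) is even the sign is immaterial: L = (rapidity/sinh(rapidity)) * <R>_2 = (1/sinh(1)) * <R>_2.
Answer: -e36


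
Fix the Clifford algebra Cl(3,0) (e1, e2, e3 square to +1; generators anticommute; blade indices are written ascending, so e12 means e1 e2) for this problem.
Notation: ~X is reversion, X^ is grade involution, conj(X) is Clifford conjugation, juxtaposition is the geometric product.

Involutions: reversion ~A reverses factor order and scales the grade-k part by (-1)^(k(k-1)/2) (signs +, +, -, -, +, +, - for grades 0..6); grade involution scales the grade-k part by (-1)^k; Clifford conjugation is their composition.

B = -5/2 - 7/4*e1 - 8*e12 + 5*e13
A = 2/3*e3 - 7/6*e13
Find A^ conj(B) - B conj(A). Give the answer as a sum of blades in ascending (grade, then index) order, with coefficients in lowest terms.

first term: -35/6 - 10/3*e1 + 89/24*e3 + 49/12*e13 - 28/3*e23 - 16/3*e123
second term: -35/6 - 10/3*e1 - 3/8*e3 - 7/4*e13 + 28/3*e23 + 16/3*e123
Answer: 49/12*e3 + 35/6*e13 - 56/3*e23 - 32/3*e123


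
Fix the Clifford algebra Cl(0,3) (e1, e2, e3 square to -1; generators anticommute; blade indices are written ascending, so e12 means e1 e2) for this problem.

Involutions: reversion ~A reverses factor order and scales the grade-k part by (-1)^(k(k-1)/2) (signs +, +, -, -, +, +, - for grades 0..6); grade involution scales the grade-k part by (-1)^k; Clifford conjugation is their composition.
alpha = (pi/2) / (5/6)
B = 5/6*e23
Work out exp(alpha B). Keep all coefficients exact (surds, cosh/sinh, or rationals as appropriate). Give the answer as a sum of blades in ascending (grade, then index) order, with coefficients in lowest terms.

B^2 = (5/6)^2*(e23)^2 = 25/36*(-1) = -25/36 (a basis 2-blade squares to minus the product of its generators' squares).
B^2 = -25/36 — the series telescopes trigonometrically here: l = 5/6, alpha*l = pi/2, so exp(alpha B) = cos(pi/2) + (sin(pi/2)/(5/6))*B = 0 + (6/5)*B.
Answer: e23


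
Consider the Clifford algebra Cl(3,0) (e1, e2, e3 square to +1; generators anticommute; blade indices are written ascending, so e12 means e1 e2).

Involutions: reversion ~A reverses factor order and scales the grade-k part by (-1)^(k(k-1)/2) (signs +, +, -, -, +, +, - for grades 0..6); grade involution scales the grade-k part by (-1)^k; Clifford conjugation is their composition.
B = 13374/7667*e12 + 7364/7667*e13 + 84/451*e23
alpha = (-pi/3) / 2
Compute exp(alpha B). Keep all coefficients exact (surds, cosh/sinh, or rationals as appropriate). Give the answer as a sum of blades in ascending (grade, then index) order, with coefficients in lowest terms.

B^2 term by term: the squares give (13374/7667)^2*(e12)^2 + (7364/7667)^2*(e13)^2 + (84/451)^2*(e23)^2 = 178863876/58782889*(-1) + 54228496/58782889*(-1) + 7056/203401*(-1) = -4 (each basis 2-blade squares to minus the product of its generators' squares); cross terms between blades sharing an index anticommute and cancel. So B^2 = -4.
B^2 = -4 — the series telescopes trigonometrically here: l = 2, alpha*l = -pi/3, so exp(alpha B) = cos(-pi/3) + (sin(-pi/3)/2)*B = 1/2 + (-sqrt(3)/4)*B.
Answer: 1/2 - 6687*sqrt(3)/15334*e12 - 1841*sqrt(3)/7667*e13 - 21*sqrt(3)/451*e23


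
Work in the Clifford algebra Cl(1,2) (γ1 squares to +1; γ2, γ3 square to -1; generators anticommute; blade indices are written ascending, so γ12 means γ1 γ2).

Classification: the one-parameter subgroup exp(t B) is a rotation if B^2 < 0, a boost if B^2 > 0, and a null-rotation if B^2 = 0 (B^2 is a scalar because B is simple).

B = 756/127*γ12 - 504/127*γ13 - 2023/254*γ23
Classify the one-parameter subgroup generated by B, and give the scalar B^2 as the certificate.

B^2 term by term: the squares give (756/127)^2*(γ12)^2 + (-504/127)^2*(γ13)^2 + (-2023/254)^2*(γ23)^2 = 571536/16129*(+1) + 254016/16129*(+1) + 4092529/64516*(-1) = -49/4 (each basis 2-blade squares to minus the product of its generators' squares); cross terms between blades sharing an index anticommute and cancel. So B^2 = -49/4.
Answer: rotation, certificate B^2 = -49/4. No conjugation can change B^2 = -49/4; the sign gives the class.


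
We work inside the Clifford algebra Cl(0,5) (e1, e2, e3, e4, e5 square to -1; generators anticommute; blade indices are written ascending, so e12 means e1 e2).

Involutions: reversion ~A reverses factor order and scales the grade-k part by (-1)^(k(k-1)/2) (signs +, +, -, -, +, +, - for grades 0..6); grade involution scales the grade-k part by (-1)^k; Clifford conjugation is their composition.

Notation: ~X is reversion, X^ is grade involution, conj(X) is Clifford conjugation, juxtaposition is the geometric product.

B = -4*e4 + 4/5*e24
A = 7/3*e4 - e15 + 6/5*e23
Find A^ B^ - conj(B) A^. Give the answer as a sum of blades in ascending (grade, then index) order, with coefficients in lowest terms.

first term: 28/3 - 28/15*e2 + 24/25*e34 + 4*e145 + 24/5*e234 - 4/5*e1245
second term: 28/3 - 28/15*e2 + 24/25*e34 + 4*e145 + 24/5*e234 + 4/5*e1245
Answer: -8/5*e1245


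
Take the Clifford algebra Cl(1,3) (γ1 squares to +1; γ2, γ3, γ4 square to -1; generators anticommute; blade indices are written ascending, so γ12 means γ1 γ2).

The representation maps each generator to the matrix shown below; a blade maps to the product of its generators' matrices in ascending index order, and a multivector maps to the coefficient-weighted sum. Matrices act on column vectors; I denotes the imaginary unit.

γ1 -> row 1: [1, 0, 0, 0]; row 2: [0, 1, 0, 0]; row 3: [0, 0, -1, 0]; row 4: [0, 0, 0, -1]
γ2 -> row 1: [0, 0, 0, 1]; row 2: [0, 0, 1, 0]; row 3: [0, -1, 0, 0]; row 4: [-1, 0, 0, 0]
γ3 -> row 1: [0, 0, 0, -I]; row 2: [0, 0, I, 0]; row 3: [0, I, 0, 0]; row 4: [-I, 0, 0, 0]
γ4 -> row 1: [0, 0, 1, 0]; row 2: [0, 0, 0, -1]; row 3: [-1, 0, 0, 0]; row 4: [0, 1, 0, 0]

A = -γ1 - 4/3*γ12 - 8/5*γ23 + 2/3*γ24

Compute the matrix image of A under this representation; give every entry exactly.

Bivector images (products of the table entries): rho(γ12) = rho(γ1)rho(γ2) = row 1: [0, 0, 0, 1]; row 2: [0, 0, 1, 0]; row 3: [0, 1, 0, 0]; row 4: [1, 0, 0, 0]; rho(γ23) = rho(γ2)rho(γ3) = row 1: [-I, 0, 0, 0]; row 2: [0, I, 0, 0]; row 3: [0, 0, -I, 0]; row 4: [0, 0, 0, I]; rho(γ24) = rho(γ2)rho(γ4) = row 1: [0, 1, 0, 0]; row 2: [-1, 0, 0, 0]; row 3: [0, 0, 0, 1]; row 4: [0, 0, -1, 0].
M = (-1)*rho(γ1) + (-4/3)*rho(γ12) + (-8/5)*rho(γ23) + (2/3)*rho(γ24), summed entrywise:
Answer: row 1: [-1 + 8*I/5, 2/3, 0, -4/3]; row 2: [-2/3, -1 - 8*I/5, -4/3, 0]; row 3: [0, -4/3, 1 + 8*I/5, 2/3]; row 4: [-4/3, 0, -2/3, 1 - 8*I/5]


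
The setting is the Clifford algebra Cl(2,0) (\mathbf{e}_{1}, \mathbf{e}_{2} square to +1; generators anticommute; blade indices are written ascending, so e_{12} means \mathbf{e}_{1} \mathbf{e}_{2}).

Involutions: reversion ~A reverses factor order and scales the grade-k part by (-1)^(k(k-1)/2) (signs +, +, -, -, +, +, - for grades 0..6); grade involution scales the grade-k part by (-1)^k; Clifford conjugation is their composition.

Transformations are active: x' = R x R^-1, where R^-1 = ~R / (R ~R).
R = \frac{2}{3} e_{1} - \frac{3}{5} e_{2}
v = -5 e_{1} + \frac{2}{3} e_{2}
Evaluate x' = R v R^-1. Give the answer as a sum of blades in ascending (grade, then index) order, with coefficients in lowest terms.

~R = \frac{2}{3} e_{1} - \frac{3}{5} e_{2}, and R ~R = \frac{181}{225}, so R^-1 = ~R / (\frac{181}{225}).
R v = -\frac{56}{15} - \frac{23}{9} e_{12}
Answer: -\frac{215}{181} e_{1} + \frac{2662}{543} e_{2}


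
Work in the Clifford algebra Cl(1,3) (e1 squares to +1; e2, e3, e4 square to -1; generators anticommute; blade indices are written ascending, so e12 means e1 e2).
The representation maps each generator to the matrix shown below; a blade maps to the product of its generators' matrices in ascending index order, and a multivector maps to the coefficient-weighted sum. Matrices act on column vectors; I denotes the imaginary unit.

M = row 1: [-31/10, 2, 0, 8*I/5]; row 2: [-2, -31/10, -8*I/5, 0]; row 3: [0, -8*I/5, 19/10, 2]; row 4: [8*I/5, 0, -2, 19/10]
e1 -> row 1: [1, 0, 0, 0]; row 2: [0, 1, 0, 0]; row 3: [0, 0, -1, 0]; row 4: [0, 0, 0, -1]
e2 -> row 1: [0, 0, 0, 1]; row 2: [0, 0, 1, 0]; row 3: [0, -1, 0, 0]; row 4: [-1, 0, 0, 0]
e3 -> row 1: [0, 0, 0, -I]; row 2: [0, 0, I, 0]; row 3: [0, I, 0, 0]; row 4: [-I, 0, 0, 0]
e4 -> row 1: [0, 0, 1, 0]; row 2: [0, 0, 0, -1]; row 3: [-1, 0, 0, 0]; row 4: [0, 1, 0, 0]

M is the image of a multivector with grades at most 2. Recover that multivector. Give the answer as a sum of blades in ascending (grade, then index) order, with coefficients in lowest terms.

Method: the blade images are trace-orthogonal — tr(rho(e_A) rho(e_B)^-1) = 4 if A = B and 0 otherwise — and rho(e_A)^-1 = (e_A)^2 * rho(e_A) with (e_A)^2 = +1 or -1, so the coefficient of e_A in the preimage is (e_A)^2 * tr(M rho(e_A))/4.
Nonzero projections over blades of grade <= 2: 1: (1)^2 = +1, tr(M 1) = -12/5, coefficient -3/5; e1: (e1)^2 = +1, tr(M rho(e1)) = -10, coefficient -5/2; e3: (e3)^2 = -1, tr(M rho(e3)) = 32/5, coefficient -8/5; e24: (e24)^2 = -1, tr(M rho(e24)) = -8, coefficient 2. Every other blade of grade <= 2 projects to 0.
Answer: -3/5 - 5/2*e1 - 8/5*e3 + 2*e24


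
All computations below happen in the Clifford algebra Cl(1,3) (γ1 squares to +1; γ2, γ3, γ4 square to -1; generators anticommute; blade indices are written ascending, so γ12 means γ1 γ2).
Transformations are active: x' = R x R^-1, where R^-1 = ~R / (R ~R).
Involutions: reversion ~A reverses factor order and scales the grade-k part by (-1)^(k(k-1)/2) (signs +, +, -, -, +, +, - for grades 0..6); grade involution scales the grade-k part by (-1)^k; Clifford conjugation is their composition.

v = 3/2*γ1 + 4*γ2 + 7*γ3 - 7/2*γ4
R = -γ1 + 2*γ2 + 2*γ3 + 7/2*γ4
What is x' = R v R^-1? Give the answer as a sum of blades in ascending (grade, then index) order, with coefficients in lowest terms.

~R = -γ1 + 2*γ2 + 2*γ3 + 7/2*γ4, and R ~R = -77/4, so R^-1 = ~R / (-77/4).
R v = -45/4 - 7*γ12 - 10*γ13 - 7/4*γ14 + 6*γ23 - 21*γ24 - 63/2*γ34
Answer: -411/154*γ1 - 128/77*γ2 - 359/77*γ3 + 167/22*γ4


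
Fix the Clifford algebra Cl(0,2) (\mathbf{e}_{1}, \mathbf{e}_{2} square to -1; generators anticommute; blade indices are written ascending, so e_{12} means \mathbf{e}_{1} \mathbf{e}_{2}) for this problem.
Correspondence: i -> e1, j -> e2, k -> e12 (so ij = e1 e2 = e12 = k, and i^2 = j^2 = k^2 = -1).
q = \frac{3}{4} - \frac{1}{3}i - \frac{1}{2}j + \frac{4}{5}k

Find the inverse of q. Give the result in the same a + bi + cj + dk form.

In blades: q = \frac{3}{4} - \frac{1}{3} e_{1} - \frac{1}{2} e_{2} + \frac{4}{5} e_{12}.
With qbar = \frac{3}{4} + \frac{1}{3} e_{1} + \frac{1}{2} e_{2} - \frac{4}{5} e_{12} (scalar fixed, mapped units negated), q qbar = \frac{5629}{3600} (the sum of squared coefficients), so q^-1 = qbar / (\frac{5629}{3600}) = \frac{2700}{5629} + \frac{1200}{5629} e_{1} + \frac{1800}{5629} e_{2} - \frac{2880}{5629} e_{12}; translating back:
Answer: \frac{2700}{5629} + \frac{1200}{5629}i + \frac{1800}{5629}j - \frac{2880}{5629}k


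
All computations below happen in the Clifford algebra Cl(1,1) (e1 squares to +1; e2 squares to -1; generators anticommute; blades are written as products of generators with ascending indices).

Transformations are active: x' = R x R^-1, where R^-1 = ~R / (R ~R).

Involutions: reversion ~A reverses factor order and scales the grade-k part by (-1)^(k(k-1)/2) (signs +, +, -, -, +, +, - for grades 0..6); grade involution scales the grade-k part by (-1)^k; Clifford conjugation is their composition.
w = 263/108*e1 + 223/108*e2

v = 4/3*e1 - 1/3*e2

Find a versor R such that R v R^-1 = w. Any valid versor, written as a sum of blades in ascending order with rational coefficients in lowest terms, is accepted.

The midline construction: v and w both square to 5/3, so reflecting in their sum 407/108*e1 + 187/108*e2 exchanges them.
Answer: 407/108*e1 + 187/108*e2
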